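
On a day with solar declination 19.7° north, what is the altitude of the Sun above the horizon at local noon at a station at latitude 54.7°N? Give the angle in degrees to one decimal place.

55.0°

At local solar noon the hour angle is zero, so the elevation is 90° − |φ − δ| = 90° − |54.7° − (19.7°)| = 90° − 35.0° = 55.0°.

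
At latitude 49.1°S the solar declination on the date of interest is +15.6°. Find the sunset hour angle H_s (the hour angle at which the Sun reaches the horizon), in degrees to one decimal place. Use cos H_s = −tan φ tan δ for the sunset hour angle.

The sunset hour angle satisfies cos H_s = −tan φ tan δ = 0.3223, giving H_s = 71.20°.

71.2°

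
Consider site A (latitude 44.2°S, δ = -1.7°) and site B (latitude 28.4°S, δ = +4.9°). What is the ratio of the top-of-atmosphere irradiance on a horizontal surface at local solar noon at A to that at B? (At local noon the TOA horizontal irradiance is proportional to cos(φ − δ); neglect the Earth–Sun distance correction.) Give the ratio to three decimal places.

0.882

A: cos θ_z = cos(-44.2° − (-1.7°)) = 0.7373.
B: cos θ_z = cos(-28.4° − (4.9°)) = 0.8358.
Ratio A/B = 0.7373 / 0.8358 = 0.8821.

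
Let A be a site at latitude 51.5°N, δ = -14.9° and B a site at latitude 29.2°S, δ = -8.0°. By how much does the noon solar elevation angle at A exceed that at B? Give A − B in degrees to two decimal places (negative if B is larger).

A: 90° − |51.5 − (-14.9)| = 23.60°.
B: 90° − |-29.2 − (-8.0)| = 68.80°.
A − B = 23.60 − 68.80 = -45.20°.

-45.20°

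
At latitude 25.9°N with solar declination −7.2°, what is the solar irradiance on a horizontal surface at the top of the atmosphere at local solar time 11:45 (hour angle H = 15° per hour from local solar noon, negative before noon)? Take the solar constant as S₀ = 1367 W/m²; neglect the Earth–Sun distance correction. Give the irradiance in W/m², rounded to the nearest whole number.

1143 W/m²

Hour angle H = 15° × (11.75 − 12) = -3.75°.
With φ = 25.9°, δ = -7.2°, H = -3.75°: sin φ sin δ = -0.0547, cos φ cos δ cos H = 0.8906, so cos θ_z = 0.8359.
Top-of-atmosphere irradiance = S₀ cos θ_z = 1367 × 0.8359 = 1142.68 W/m².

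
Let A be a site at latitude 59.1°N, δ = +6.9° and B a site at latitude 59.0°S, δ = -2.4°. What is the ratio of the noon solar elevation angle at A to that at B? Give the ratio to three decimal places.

A: 90° − |59.1 − (6.9)| = 37.80°.
B: 90° − |-59.0 − (-2.4)| = 33.40°.
Ratio A/B = 37.8000 / 33.4000 = 1.1317.

1.132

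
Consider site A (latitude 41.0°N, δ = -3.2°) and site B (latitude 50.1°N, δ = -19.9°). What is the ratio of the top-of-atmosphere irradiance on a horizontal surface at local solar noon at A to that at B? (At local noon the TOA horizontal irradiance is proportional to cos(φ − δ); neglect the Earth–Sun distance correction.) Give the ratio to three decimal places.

2.096

A: cos θ_z = cos(41.0° − (-3.2°)) = 0.7169.
B: cos θ_z = cos(50.1° − (-19.9°)) = 0.3420.
Ratio A/B = 0.7169 / 0.3420 = 2.0962.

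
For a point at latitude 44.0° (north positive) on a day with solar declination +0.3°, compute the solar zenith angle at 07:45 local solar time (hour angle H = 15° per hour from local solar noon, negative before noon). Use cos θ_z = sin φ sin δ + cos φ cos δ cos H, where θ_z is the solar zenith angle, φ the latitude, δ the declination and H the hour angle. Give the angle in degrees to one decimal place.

Hour angle H = 15° × (7.75 − 12) = -63.75°.
With φ = 44.0°, δ = 0.3°, H = -63.75°: sin φ sin δ = 0.0036, cos φ cos δ cos H = 0.3182, so cos θ_z = 0.3218.
θ_z = arccos(0.3218) = 71.23°.

71.2°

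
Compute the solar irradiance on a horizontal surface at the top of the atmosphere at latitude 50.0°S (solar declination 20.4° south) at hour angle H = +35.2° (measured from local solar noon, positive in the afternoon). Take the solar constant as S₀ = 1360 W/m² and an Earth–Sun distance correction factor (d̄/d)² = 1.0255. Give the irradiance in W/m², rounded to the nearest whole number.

1059 W/m²

cos θ_z = sin(-50.0°) sin(-20.4°) + cos(-50.0°) cos(-20.4°) cos(35.20°) = 0.2670 + 0.4923 = 0.7593.
Top-of-atmosphere irradiance = S₀ (d̄/d)² cos θ_z = 1360 × 1.0255 × 0.7593 = 1058.98 W/m².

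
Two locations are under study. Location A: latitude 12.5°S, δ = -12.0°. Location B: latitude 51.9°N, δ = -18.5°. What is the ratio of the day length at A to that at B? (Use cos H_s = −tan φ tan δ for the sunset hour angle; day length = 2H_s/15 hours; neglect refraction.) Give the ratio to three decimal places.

1.432

A: H_s = arccos(−tan -12.5° · tan -12.0°) = 92.70°, so 2H_s/15 = 12.3600 h.
B: H_s = arccos(−tan 51.9° · tan -18.5°) = 64.74°, so 2H_s/15 = 8.6320 h.
Ratio A/B = 12.3600 / 8.6320 = 1.4319.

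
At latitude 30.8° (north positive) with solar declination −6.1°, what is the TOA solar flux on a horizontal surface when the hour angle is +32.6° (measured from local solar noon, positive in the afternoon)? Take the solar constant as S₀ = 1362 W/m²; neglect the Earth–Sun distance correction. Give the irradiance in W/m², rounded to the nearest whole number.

906 W/m²

With φ = 30.8°, δ = -6.1°, H = 32.60°: sin φ sin δ = -0.0544, cos φ cos δ cos H = 0.7195, so cos θ_z = 0.6651.
Top-of-atmosphere irradiance = S₀ cos θ_z = 1362 × 0.6651 = 905.87 W/m².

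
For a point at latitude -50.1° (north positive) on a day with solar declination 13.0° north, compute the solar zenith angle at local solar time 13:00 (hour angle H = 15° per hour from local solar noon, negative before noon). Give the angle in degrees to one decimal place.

Hour angle H = 15° × (13 − 12) = 15.00°.
With φ = -50.1°, δ = 13.0°, H = 15.00°: sin φ sin δ = -0.1726, cos φ cos δ cos H = 0.6037, so cos θ_z = 0.4311.
θ_z = arccos(0.4311) = 64.46°.

64.5°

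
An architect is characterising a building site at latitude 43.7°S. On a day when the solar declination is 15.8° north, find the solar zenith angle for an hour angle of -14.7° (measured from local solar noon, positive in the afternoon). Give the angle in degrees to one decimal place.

With φ = -43.7°, δ = 15.8°, H = -14.70°: sin φ sin δ = -0.1881, cos φ cos δ cos H = 0.6729, so cos θ_z = 0.4848.
θ_z = arccos(0.4848) = 61.00°.

61.0°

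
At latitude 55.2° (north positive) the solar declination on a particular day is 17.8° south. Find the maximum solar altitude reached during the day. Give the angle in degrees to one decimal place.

At local solar noon the hour angle is zero, so the elevation is 90° − |φ − δ| = 90° − |55.2° − (-17.8°)| = 90° − 73.0° = 17.0°.

17.0°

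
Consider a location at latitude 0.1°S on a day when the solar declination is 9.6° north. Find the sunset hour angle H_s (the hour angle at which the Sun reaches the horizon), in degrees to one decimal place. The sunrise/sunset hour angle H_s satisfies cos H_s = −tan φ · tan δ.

90.0°

−tan φ tan δ = −(-0.0017)(0.1691) = 0.0003; H_s = arccos(0.0003) = 89.98°.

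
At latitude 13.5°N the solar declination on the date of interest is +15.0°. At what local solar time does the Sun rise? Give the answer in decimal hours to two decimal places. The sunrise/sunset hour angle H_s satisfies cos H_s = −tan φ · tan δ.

5.75 h

The sunset hour angle satisfies cos H_s = −tan φ tan δ = -0.0643, giving H_s = 93.69°.
Sunrise is at 12 − H_s/15 = 12 − 6.246 = 5.754 h local solar time.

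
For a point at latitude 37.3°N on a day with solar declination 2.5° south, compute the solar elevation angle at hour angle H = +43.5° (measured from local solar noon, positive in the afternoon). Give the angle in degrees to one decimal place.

With φ = 37.3°, δ = -2.5°, H = 43.50°: sin φ sin δ = -0.0264, cos φ cos δ cos H = 0.5765, so cos θ_z = 0.5501.
θ_z = arccos(0.5501) = 56.63°, so the elevation is 90° − 56.63° = 33.37°.

33.4°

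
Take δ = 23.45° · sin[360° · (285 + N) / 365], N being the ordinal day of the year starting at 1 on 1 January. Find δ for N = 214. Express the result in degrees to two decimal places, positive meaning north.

360 × (285 + 214) / 365 = 492.164°; sin(492.164°) = 0.7412.
δ = 23.45 × 0.7412 = 17.381° ≈ +17.38°.

+17.38°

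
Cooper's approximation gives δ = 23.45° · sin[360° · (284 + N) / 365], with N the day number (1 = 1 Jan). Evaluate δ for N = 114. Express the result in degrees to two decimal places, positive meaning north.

+12.62°

360 × (284 + 114) / 365 = 392.548°; sin(392.548°) = 0.5380.
δ = 23.45 × 0.5380 = 12.616° ≈ +12.62°.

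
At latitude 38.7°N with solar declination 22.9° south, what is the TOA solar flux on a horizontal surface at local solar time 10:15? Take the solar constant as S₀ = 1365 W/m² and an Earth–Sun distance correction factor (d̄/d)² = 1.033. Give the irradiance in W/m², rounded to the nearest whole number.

566 W/m²

Hour angle H = 15° × (10.25 − 12) = -26.25°.
cos θ_z = sin φ sin δ + cos φ cos δ cos H = (0.6252)(-0.3891) + (0.7804)(0.9212)(0.8969) = 0.4015.
Top-of-atmosphere irradiance = S₀ (d̄/d)² cos θ_z = 1365 × 1.033 × 0.4015 = 566.13 W/m².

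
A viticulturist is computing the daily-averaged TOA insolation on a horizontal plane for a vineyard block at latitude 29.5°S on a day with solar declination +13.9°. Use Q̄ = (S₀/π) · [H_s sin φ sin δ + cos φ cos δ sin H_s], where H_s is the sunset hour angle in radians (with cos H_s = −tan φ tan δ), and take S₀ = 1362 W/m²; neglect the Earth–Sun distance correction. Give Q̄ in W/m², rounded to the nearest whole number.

The sunset hour angle satisfies cos H_s = −tan φ tan δ = 0.1400, giving H_s = 81.95°. In radians, H_s = 1.4303.
H_s sin φ sin δ = 1.4303 × -0.4924 × 0.2402 = -0.1692.
cos φ cos δ sin H_s = 0.8704 × 0.9707 × 0.9901 = 0.8365.
Q̄ = (1362/π) × (-0.1692 + 0.8365) = 433.54 × 0.6673 = 289.30 W/m².

289 W/m²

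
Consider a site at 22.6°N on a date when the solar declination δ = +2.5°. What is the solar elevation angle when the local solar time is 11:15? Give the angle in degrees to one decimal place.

Hour angle H = 15° × (11.25 − 12) = -11.25°.
cos θ_z = sin φ sin δ + cos φ cos δ cos H = (0.3843)(0.0436) + (0.9232)(0.9990)(0.9808) = 0.9213.
θ_z = arccos(0.9213) = 22.88°, so the elevation is 90° − 22.88° = 67.12°.

67.1°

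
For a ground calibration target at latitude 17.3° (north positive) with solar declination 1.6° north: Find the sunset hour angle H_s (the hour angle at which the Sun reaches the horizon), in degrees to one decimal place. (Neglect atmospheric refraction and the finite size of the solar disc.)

The sunset hour angle satisfies cos H_s = −tan φ tan δ = -0.0087, giving H_s = 90.50°.

90.5°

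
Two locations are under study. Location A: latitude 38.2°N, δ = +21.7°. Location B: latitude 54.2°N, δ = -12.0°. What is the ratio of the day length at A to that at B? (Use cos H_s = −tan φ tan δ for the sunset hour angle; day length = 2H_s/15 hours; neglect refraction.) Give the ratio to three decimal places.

A: H_s = arccos(−tan 38.2° · tan 21.7°) = 108.25°, so 2H_s/15 = 14.4333 h.
B: H_s = arccos(−tan 54.2° · tan -12.0°) = 72.86°, so 2H_s/15 = 9.7147 h.
Ratio A/B = 14.4333 / 9.7147 = 1.4857.

1.486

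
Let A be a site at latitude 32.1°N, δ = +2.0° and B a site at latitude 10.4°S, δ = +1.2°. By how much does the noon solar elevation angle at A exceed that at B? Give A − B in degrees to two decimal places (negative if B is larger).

A: 90° − |32.1 − (2.0)| = 59.90°.
B: 90° − |-10.4 − (1.2)| = 78.40°.
A − B = 59.90 − 78.40 = -18.50°.

-18.50°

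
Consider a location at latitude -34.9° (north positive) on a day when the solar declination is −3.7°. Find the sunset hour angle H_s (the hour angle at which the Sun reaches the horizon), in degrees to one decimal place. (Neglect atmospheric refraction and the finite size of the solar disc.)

92.6°

The sunset hour angle satisfies cos H_s = −tan φ tan δ = -0.0451, giving H_s = 92.58°.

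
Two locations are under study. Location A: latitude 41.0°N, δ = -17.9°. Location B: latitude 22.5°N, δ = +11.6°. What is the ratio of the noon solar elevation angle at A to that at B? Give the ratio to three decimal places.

A: 90° − |41.0 − (-17.9)| = 31.10°.
B: 90° − |22.5 − (11.6)| = 79.10°.
Ratio A/B = 31.1000 / 79.1000 = 0.3932.

0.393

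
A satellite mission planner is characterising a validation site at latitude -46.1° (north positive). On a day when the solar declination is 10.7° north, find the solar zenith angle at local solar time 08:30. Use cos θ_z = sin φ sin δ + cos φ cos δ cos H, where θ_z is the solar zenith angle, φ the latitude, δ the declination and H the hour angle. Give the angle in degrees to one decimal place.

73.7°

Hour angle H = 15° × (8.5 − 12) = -52.50°.
cos θ_z = sin φ sin δ + cos φ cos δ cos H = (-0.7206)(0.1857) + (0.6934)(0.9826)(0.6088) = 0.2810.
θ_z = arccos(0.2810) = 73.68°.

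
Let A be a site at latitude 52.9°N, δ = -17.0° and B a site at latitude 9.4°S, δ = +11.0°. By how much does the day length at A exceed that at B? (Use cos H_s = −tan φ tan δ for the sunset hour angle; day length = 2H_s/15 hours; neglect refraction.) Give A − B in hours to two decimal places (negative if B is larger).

A: H_s = arccos(−tan 52.9° · tan -17.0°) = 66.16°, so 2H_s/15 = 8.8213 h.
B: H_s = arccos(−tan -9.4° · tan 11.0°) = 88.16°, so 2H_s/15 = 11.7547 h.
A − B = 8.8213 − 11.7547 = -2.9334 h.

-2.93 h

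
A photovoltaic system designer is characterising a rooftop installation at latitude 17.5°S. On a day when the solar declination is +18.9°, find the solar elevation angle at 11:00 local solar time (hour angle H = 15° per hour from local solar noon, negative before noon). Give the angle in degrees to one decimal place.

50.7°

Hour angle H = 15° × (11 − 12) = -15.00°.
cos θ_z = sin(-17.5°) sin(18.9°) + cos(-17.5°) cos(18.9°) cos(-15.00°) = -0.0974 + 0.8716 = 0.7742.
θ_z = arccos(0.7742) = 39.27°, so the elevation is 90° − 39.27° = 50.73°.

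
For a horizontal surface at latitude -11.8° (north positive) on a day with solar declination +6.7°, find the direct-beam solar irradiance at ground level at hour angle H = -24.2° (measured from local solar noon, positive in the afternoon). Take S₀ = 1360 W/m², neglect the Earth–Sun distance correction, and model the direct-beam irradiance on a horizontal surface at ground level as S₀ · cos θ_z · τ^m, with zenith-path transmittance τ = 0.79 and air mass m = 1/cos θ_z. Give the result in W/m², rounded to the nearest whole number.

cos θ_z = sin φ sin δ + cos φ cos δ cos H = (-0.2045)(0.1167) + (0.9789)(0.9932)(0.9121) = 0.8629.
Air mass m = 1/cos θ_z = 1/0.8629 = 1.159; τ^m = 0.79^1.159 = 0.7609.
Surface direct beam = 1360 × 0.8629 × 0.7609 = 892.95 W/m².

893 W/m²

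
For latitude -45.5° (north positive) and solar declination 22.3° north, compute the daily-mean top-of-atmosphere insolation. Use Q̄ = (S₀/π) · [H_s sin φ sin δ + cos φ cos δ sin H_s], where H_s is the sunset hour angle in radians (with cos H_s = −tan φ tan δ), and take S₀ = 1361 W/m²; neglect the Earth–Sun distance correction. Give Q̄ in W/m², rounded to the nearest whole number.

cos H_s = −tan(-45.5°) · tan(22.3°) = 0.4174, so H_s = arccos(0.4174) = 65.33°. In radians, H_s = 1.1402.
H_s sin φ sin δ = 1.1402 × -0.7133 × 0.3795 = -0.3086.
cos φ cos δ sin H_s = 0.7009 × 0.9252 × 0.9087 = 0.5893.
Q̄ = (1361/π) × (-0.3086 + 0.5893) = 433.22 × 0.2807 = 121.60 W/m².

122 W/m²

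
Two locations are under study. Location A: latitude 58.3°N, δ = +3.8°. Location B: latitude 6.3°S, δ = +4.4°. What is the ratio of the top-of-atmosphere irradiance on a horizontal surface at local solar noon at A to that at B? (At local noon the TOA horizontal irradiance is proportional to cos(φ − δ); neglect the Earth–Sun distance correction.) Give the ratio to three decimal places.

A: cos θ_z = cos(58.3° − (3.8°)) = 0.5807.
B: cos θ_z = cos(-6.3° − (4.4°)) = 0.9826.
Ratio A/B = 0.5807 / 0.9826 = 0.5910.

0.591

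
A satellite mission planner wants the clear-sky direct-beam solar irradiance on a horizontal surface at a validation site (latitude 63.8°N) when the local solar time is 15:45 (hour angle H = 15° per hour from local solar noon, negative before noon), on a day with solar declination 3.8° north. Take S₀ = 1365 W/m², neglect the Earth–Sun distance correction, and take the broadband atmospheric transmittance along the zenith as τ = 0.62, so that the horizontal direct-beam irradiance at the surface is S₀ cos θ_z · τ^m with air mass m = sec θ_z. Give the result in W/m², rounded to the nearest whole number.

Hour angle H = 15° × (15.75 − 12) = 56.25°.
With φ = 63.8°, δ = 3.8°, H = 56.25°: sin φ sin δ = 0.0595, cos φ cos δ cos H = 0.2447, so cos θ_z = 0.3042.
Air mass m = 1/cos θ_z = 1/0.3042 = 3.287; τ^m = 0.62^3.287 = 0.2078.
Surface direct beam = 1365 × 0.3042 × 0.2078 = 86.29 W/m².

86 W/m²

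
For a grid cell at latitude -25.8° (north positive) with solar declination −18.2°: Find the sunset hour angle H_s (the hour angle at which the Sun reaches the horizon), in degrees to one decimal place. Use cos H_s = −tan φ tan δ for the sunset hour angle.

99.1°

−tan φ tan δ = −(-0.4834)(-0.3288) = -0.1589; H_s = arccos(-0.1589) = 99.14°.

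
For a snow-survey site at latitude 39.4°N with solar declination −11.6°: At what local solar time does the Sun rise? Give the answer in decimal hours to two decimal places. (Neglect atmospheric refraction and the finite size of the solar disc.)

cos H_s = −tan(39.4°) · tan(-11.6°) = 0.1686, so H_s = arccos(0.1686) = 80.29°.
Sunrise is at 12 − H_s/15 = 12 − 5.353 = 6.647 h local solar time.

6.65 h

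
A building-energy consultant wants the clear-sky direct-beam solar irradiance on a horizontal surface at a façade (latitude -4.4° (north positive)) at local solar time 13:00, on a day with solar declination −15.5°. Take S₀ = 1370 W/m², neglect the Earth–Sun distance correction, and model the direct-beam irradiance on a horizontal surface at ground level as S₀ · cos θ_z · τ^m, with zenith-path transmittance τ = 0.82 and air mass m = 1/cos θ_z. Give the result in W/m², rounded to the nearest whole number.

1054 W/m²

Hour angle H = 15° × (13 − 12) = 15.00°.
cos θ_z = sin(-4.4°) sin(-15.5°) + cos(-4.4°) cos(-15.5°) cos(15.00°) = 0.0205 + 0.9281 = 0.9486.
Air mass m = 1/cos θ_z = 1/0.9486 = 1.054; τ^m = 0.82^1.054 = 0.8113.
Surface direct beam = 1370 × 0.9486 × 0.8113 = 1054.35 W/m².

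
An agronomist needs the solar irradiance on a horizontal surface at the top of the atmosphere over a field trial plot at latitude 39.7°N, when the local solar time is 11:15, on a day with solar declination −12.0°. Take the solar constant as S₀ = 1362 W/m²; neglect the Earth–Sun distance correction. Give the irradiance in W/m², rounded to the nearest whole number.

Hour angle H = 15° × (11.25 − 12) = -11.25°.
cos θ_z = sin φ sin δ + cos φ cos δ cos H = (0.6388)(-0.2079) + (0.7694)(0.9781)(0.9808) = 0.6053.
Top-of-atmosphere irradiance = S₀ cos θ_z = 1362 × 0.6053 = 824.42 W/m².

824 W/m²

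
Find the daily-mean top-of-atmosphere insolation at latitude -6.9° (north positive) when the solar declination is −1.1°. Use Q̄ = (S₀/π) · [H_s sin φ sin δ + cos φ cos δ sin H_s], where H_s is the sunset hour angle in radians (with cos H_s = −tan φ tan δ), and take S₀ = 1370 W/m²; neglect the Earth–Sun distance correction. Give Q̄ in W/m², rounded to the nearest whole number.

434 W/m²

cos H_s = −tan(-6.9°) · tan(-1.1°) = -0.0023, so H_s = arccos(-0.0023) = 90.13°. In radians, H_s = 1.5731.
H_s sin φ sin δ = 1.5731 × -0.1201 × -0.0192 = 0.0036.
cos φ cos δ sin H_s = 0.9928 × 0.9998 × 1.0000 = 0.9926.
Q̄ = (1370/π) × (0.0036 + 0.9926) = 436.08 × 0.9962 = 434.42 W/m².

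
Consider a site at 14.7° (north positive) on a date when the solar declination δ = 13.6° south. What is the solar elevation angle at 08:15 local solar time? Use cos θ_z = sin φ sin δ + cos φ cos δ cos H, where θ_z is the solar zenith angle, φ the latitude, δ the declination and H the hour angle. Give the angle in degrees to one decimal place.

Hour angle H = 15° × (8.25 − 12) = -56.25°.
With φ = 14.7°, δ = -13.6°, H = -56.25°: sin φ sin δ = -0.0597, cos φ cos δ cos H = 0.5223, so cos θ_z = 0.4626.
θ_z = arccos(0.4626) = 62.44°, so the elevation is 90° − 62.44° = 27.56°.

27.6°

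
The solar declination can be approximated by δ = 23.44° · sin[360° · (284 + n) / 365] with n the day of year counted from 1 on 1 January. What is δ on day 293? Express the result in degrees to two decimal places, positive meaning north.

360 × (284 + 293) / 365 = 569.096°; sin(569.096°) = -0.4863.
δ = 23.44 × -0.4863 = -11.399° ≈ -11.40°.

-11.40°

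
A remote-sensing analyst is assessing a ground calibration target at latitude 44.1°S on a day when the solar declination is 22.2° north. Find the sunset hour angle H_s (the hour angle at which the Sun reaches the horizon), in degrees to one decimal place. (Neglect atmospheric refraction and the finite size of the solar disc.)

The sunset hour angle satisfies cos H_s = −tan φ tan δ = 0.3955, giving H_s = 66.70°.

66.7°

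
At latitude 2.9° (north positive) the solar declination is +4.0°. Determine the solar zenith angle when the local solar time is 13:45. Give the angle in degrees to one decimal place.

26.2°

Hour angle H = 15° × (13.75 − 12) = 26.25°.
cos θ_z = sin(2.9°) sin(4.0°) + cos(2.9°) cos(4.0°) cos(26.25°) = 0.0035 + 0.8935 = 0.8970.
θ_z = arccos(0.8970) = 26.23°.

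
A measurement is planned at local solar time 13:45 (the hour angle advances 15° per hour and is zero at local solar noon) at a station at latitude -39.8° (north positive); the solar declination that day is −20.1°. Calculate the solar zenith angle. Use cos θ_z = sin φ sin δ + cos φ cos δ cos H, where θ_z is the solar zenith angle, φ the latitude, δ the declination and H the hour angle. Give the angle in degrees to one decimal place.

29.9°

Hour angle H = 15° × (13.75 − 12) = 26.25°.
With φ = -39.8°, δ = -20.1°, H = 26.25°: sin φ sin δ = 0.2200, cos φ cos δ cos H = 0.6471, so cos θ_z = 0.8671.
θ_z = arccos(0.8671) = 29.88°.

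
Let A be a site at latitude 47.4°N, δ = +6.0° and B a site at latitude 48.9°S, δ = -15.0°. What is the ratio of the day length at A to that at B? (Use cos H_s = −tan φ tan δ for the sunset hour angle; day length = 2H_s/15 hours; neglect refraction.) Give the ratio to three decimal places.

0.895

A: H_s = arccos(−tan 47.4° · tan 6.0°) = 96.56°, so 2H_s/15 = 12.8747 h.
B: H_s = arccos(−tan -48.9° · tan -15.0°) = 107.89°, so 2H_s/15 = 14.3853 h.
Ratio A/B = 12.8747 / 14.3853 = 0.8950.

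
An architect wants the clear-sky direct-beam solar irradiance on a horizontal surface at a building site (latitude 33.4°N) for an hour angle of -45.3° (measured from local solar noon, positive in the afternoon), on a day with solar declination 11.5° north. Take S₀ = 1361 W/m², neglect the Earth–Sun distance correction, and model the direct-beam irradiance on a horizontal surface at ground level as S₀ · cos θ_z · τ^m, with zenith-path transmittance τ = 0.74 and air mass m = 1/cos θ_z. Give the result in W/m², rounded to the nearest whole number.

601 W/m²

cos θ_z = sin(33.4°) sin(11.5°) + cos(33.4°) cos(11.5°) cos(-45.30°) = 0.1097 + 0.5754 = 0.6851.
Air mass m = 1/cos θ_z = 1/0.6851 = 1.460; τ^m = 0.74^1.460 = 0.6443.
Surface direct beam = 1361 × 0.6851 × 0.6443 = 600.76 W/m².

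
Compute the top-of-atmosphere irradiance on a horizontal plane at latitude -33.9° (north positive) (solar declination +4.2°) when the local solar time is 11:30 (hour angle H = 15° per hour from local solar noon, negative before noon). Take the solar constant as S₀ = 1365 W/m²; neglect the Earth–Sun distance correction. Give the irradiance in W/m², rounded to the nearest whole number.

1064 W/m²

Hour angle H = 15° × (11.5 − 12) = -7.50°.
cos θ_z = sin φ sin δ + cos φ cos δ cos H = (-0.5577)(0.0732) + (0.8300)(0.9973)(0.9914) = 0.7798.
Top-of-atmosphere irradiance = S₀ cos θ_z = 1365 × 0.7798 = 1064.43 W/m².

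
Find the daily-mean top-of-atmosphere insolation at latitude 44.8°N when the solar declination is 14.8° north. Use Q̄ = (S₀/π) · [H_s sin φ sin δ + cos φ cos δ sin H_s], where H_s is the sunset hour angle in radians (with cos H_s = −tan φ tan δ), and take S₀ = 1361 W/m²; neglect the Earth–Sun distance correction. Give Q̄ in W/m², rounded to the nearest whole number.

430 W/m²

cos H_s = −tan(44.8°) · tan(14.8°) = -0.2624, so H_s = arccos(-0.2624) = 105.21°. In radians, H_s = 1.8363.
H_s sin φ sin δ = 1.8363 × 0.7046 × 0.2554 = 0.3305.
cos φ cos δ sin H_s = 0.7096 × 0.9668 × 0.9650 = 0.6620.
Q̄ = (1361/π) × (0.3305 + 0.6620) = 433.22 × 0.9925 = 429.97 W/m².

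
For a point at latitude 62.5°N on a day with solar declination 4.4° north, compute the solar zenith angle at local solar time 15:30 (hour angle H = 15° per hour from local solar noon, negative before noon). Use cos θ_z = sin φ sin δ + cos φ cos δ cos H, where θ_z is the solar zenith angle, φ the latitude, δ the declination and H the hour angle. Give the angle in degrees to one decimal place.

69.6°

Hour angle H = 15° × (15.5 − 12) = 52.50°.
cos θ_z = sin(62.5°) sin(4.4°) + cos(62.5°) cos(4.4°) cos(52.50°) = 0.0681 + 0.2803 = 0.3484.
θ_z = arccos(0.3484) = 69.61°.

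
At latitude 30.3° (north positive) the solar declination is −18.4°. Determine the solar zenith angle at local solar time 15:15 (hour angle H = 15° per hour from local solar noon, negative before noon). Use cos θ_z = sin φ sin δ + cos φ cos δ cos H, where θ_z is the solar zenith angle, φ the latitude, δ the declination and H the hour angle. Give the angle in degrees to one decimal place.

Hour angle H = 15° × (15.25 − 12) = 48.75°.
cos θ_z = sin φ sin δ + cos φ cos δ cos H = (0.5045)(-0.3156) + (0.8634)(0.9489)(0.6593) = 0.3809.
θ_z = arccos(0.3809) = 67.61°.

67.6°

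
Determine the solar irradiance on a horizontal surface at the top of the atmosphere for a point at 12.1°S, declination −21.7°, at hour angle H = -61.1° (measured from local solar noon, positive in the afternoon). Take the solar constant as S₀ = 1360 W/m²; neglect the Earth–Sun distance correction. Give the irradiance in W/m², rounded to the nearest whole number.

cos θ_z = sin φ sin δ + cos φ cos δ cos H = (-0.2096)(-0.3697) + (0.9778)(0.9291)(0.4833) = 0.5166.
Top-of-atmosphere irradiance = S₀ cos θ_z = 1360 × 0.5166 = 702.58 W/m².

703 W/m²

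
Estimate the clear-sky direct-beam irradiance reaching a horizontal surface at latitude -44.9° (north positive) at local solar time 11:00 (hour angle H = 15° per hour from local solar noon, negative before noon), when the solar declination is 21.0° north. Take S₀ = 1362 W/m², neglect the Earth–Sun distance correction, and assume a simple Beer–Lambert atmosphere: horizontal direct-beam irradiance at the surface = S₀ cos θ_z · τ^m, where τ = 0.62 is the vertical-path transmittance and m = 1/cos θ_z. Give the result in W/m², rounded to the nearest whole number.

152 W/m²

Hour angle H = 15° × (11 − 12) = -15.00°.
cos θ_z = sin(-44.9°) sin(21.0°) + cos(-44.9°) cos(21.0°) cos(-15.00°) = -0.2530 + 0.6388 = 0.3858.
Air mass m = 1/cos θ_z = 1/0.3858 = 2.592; τ^m = 0.62^2.592 = 0.2897.
Surface direct beam = 1362 × 0.3858 × 0.2897 = 152.23 W/m².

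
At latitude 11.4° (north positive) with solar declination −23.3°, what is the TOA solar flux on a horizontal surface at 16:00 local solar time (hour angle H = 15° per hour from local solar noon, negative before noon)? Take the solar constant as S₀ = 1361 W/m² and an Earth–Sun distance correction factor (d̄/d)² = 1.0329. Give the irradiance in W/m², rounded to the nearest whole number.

523 W/m²

Hour angle H = 15° × (16 − 12) = 60.00°.
cos θ_z = sin φ sin δ + cos φ cos δ cos H = (0.1977)(-0.3955) + (0.9803)(0.9184)(0.5000) = 0.3720.
Top-of-atmosphere irradiance = S₀ (d̄/d)² cos θ_z = 1361 × 1.0329 × 0.3720 = 522.95 W/m².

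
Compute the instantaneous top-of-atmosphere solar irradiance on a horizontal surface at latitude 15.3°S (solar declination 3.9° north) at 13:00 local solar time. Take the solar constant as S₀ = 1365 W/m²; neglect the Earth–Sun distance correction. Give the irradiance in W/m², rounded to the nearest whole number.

Hour angle H = 15° × (13 − 12) = 15.00°.
With φ = -15.3°, δ = 3.9°, H = 15.00°: sin φ sin δ = -0.0179, cos φ cos δ cos H = 0.9295, so cos θ_z = 0.9116.
Top-of-atmosphere irradiance = S₀ cos θ_z = 1365 × 0.9116 = 1244.33 W/m².

1244 W/m²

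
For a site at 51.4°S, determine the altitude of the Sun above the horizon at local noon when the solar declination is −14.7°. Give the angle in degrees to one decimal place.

At local solar noon the hour angle is zero, so the elevation is 90° − |φ − δ| = 90° − |-51.4° − (-14.7°)| = 90° − 36.7° = 53.3°.

53.3°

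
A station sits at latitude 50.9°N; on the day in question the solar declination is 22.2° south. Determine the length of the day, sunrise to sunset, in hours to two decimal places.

−tan φ tan δ = −(1.2305)(-0.4081) = 0.5022; H_s = arccos(0.5022) = 59.85°.
Day length = 2 H_s / 15° h⁻¹ = 119.70° / 15 = 7.980 h.

7.98 hours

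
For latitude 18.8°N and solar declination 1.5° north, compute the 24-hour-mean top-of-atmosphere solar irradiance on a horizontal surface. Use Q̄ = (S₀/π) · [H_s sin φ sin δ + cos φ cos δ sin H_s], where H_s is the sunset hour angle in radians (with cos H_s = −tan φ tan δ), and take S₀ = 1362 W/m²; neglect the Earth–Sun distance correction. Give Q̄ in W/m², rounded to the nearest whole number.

−tan φ tan δ = −(0.3404)(0.0262) = -0.0089; H_s = arccos(-0.0089) = 90.51°. In radians, H_s = 1.5797.
H_s sin φ sin δ = 1.5797 × 0.3223 × 0.0262 = 0.0133.
cos φ cos δ sin H_s = 0.9466 × 0.9997 × 1.0000 = 0.9463.
Q̄ = (1362/π) × (0.0133 + 0.9463) = 433.54 × 0.9596 = 416.02 W/m².

416 W/m²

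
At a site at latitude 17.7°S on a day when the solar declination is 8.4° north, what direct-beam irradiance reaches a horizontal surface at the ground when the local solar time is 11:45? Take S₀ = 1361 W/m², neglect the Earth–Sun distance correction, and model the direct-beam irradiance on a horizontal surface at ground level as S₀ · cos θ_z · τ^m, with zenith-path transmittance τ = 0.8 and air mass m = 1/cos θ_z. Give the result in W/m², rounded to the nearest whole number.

951 W/m²

Hour angle H = 15° × (11.75 − 12) = -3.75°.
With φ = -17.7°, δ = 8.4°, H = -3.75°: sin φ sin δ = -0.0444, cos φ cos δ cos H = 0.9404, so cos θ_z = 0.8960.
Air mass m = 1/cos θ_z = 1/0.8960 = 1.116; τ^m = 0.8^1.116 = 0.7796.
Surface direct beam = 1361 × 0.8960 × 0.7796 = 950.69 W/m².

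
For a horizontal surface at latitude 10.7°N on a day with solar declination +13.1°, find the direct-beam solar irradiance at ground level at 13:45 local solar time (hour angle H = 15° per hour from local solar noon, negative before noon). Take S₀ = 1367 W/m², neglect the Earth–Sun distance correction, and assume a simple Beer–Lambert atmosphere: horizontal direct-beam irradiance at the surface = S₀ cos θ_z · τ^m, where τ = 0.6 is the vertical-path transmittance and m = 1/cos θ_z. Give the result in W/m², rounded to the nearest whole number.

Hour angle H = 15° × (13.75 − 12) = 26.25°.
cos θ_z = sin(10.7°) sin(13.1°) + cos(10.7°) cos(13.1°) cos(26.25°) = 0.0421 + 0.8583 = 0.9004.
Air mass m = 1/cos θ_z = 1/0.9004 = 1.111; τ^m = 0.6^1.111 = 0.5669.
Surface direct beam = 1367 × 0.9004 × 0.5669 = 697.77 W/m².

698 W/m²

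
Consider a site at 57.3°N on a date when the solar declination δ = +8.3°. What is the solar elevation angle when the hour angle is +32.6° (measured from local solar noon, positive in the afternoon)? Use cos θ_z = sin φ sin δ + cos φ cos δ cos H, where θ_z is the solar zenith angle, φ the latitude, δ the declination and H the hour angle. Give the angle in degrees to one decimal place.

cos θ_z = sin φ sin δ + cos φ cos δ cos H = (0.8415)(0.1444) + (0.5402)(0.9895)(0.8425) = 0.5719.
θ_z = arccos(0.5719) = 55.12°, so the elevation is 90° − 55.12° = 34.88°.

34.9°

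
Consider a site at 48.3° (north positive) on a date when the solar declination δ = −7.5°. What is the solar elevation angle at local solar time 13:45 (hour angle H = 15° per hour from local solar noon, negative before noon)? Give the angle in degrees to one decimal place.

Hour angle H = 15° × (13.75 − 12) = 26.25°.
cos θ_z = sin φ sin δ + cos φ cos δ cos H = (0.7466)(-0.1305) + (0.6652)(0.9914)(0.8969) = 0.4941.
θ_z = arccos(0.4941) = 60.39°, so the elevation is 90° − 60.39° = 29.61°.

29.6°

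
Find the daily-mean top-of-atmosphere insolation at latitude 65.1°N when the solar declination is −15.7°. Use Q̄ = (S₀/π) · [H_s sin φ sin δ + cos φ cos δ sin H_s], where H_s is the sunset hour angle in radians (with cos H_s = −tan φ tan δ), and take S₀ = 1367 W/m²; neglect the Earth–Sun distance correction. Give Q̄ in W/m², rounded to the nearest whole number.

42 W/m²

The sunset hour angle satisfies cos H_s = −tan φ tan δ = 0.6056, giving H_s = 52.73°. In radians, H_s = 0.9203.
H_s sin φ sin δ = 0.9203 × 0.9070 × -0.2706 = -0.2259.
cos φ cos δ sin H_s = 0.4210 × 0.9627 × 0.7958 = 0.3225.
Q̄ = (1367/π) × (-0.2259 + 0.3225) = 435.13 × 0.0966 = 42.03 W/m².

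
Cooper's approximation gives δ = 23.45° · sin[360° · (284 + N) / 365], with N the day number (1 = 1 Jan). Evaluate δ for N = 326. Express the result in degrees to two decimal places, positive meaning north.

360 × (284 + 326) / 365 = 601.644°; sin(601.644°) = -0.8800.
δ = 23.45 × -0.8800 = -20.636° ≈ -20.64°.

-20.64°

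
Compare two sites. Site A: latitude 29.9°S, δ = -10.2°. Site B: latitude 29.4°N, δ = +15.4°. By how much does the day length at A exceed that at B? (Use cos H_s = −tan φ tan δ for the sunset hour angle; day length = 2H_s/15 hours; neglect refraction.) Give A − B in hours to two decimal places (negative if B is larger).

-0.40 h

A: H_s = arccos(−tan -29.9° · tan -10.2°) = 95.94°, so 2H_s/15 = 12.7920 h.
B: H_s = arccos(−tan 29.4° · tan 15.4°) = 98.93°, so 2H_s/15 = 13.1907 h.
A − B = 12.7920 − 13.1907 = -0.3987 h.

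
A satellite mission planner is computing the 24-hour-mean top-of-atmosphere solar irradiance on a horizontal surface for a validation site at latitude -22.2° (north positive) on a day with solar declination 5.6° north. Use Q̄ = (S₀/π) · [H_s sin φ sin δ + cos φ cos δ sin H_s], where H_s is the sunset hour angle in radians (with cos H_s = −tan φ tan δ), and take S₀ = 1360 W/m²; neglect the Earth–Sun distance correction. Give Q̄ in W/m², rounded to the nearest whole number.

The sunset hour angle satisfies cos H_s = −tan φ tan δ = 0.0400, giving H_s = 87.71°. In radians, H_s = 1.5308.
H_s sin φ sin δ = 1.5308 × -0.3778 × 0.0976 = -0.0564.
cos φ cos δ sin H_s = 0.9259 × 0.9952 × 0.9992 = 0.9207.
Q̄ = (1360/π) × (-0.0564 + 0.9207) = 432.90 × 0.8643 = 374.16 W/m².

374 W/m²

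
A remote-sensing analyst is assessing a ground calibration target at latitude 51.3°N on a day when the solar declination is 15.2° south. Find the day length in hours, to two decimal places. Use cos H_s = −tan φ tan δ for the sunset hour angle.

9.36 hours

cos H_s = −tan(51.3°) · tan(-15.2°) = 0.3391, so H_s = arccos(0.3391) = 70.18°.
Day length = 2 H_s / 15° h⁻¹ = 140.36° / 15 = 9.357 h.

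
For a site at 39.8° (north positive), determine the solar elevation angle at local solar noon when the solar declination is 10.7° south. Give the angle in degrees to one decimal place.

At local solar noon the hour angle is zero, so the elevation is 90° − |φ − δ| = 90° − |39.8° − (-10.7°)| = 90° − 50.5° = 39.5°.

39.5°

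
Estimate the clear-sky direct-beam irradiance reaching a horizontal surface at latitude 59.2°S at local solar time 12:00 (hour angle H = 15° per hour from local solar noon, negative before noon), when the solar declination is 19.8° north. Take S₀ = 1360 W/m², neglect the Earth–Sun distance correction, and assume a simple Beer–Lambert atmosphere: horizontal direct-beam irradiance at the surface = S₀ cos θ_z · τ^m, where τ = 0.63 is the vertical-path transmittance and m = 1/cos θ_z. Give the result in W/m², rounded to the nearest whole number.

23 W/m²

Hour angle H = 15° × (12 − 12) = 0.00°.
With φ = -59.2°, δ = 19.8°, H = 0.00°: sin φ sin δ = -0.2910, cos φ cos δ cos H = 0.4818, so cos θ_z = 0.1908.
Air mass m = 1/cos θ_z = 1/0.1908 = 5.241; τ^m = 0.63^5.241 = 0.0888.
Surface direct beam = 1360 × 0.1908 × 0.0888 = 23.04 W/m².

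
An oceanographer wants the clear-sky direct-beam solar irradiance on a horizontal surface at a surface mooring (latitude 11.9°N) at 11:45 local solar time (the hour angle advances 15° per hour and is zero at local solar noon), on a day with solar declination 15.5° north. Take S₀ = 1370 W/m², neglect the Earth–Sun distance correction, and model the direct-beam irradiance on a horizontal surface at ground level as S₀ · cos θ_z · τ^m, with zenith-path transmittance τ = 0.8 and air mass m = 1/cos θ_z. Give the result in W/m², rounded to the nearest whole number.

1091 W/m²

Hour angle H = 15° × (11.75 − 12) = -3.75°.
cos θ_z = sin(11.9°) sin(15.5°) + cos(11.9°) cos(15.5°) cos(-3.75°) = 0.0551 + 0.9409 = 0.9960.
Air mass m = 1/cos θ_z = 1/0.9960 = 1.004; τ^m = 0.8^1.004 = 0.7993.
Surface direct beam = 1370 × 0.9960 × 0.7993 = 1090.66 W/m².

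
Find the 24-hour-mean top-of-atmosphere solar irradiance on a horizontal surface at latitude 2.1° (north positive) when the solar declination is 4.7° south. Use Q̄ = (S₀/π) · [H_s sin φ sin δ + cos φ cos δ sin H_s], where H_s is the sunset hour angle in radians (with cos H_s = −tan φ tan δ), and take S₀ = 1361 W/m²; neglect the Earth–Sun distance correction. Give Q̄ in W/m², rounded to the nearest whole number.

cos H_s = −tan(2.1°) · tan(-4.7°) = 0.0030, so H_s = arccos(0.0030) = 89.83°. In radians, H_s = 1.5678.
H_s sin φ sin δ = 1.5678 × 0.0366 × -0.0819 = -0.0047.
cos φ cos δ sin H_s = 0.9993 × 0.9966 × 1.0000 = 0.9959.
Q̄ = (1361/π) × (-0.0047 + 0.9959) = 433.22 × 0.9912 = 429.41 W/m².

429 W/m²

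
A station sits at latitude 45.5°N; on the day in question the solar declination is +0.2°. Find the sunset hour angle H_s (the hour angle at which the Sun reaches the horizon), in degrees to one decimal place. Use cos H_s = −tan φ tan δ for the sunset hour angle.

90.2°

−tan φ tan δ = −(1.0176)(0.0035) = -0.0036; H_s = arccos(-0.0036) = 90.21°.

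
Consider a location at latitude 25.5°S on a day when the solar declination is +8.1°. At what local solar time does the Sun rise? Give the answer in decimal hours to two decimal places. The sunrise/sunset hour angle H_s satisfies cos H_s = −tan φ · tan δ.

The sunset hour angle satisfies cos H_s = −tan φ tan δ = 0.0679, giving H_s = 86.11°.
Sunrise is at 12 − H_s/15 = 12 − 5.741 = 6.259 h local solar time.

6.26 h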